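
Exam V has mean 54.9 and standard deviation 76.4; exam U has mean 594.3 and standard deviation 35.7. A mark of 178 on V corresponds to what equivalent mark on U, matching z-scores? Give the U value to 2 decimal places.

z = (178 − 54.9)/76.4 ≈ 1.6113.
U = 594.3 + z·35.7 = 594.3 + (178 − 54.9)·35.7/76.4 ≈ 651.82.

U = 651.82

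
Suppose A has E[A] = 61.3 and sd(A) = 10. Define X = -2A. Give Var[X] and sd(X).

X = -2A is linear with a = -2, b = 0.
Var[A] = 10² = 100.
Var[X] = a²·Var[A] = (-2)²·100 = 400.
sd(X) = |a|·sd(A) = |-2|·10 = 20.

Var[X] = 400, sd(X) = 20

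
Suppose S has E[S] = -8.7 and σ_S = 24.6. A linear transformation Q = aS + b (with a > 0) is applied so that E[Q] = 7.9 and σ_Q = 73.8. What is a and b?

a = 3, b = 34

σ_Q = a·σ_S (a > 0), so a = 73.8/24.6 = 3.
E[Q] = a·E[S] + b, so b = 7.9 − 3·(-8.7) = 34.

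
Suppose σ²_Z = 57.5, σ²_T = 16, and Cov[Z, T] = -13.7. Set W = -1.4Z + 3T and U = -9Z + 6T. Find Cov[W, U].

Cov[W, U] = 1497.48

By bilinearity, Cov[W, U] = ac·σ²_Z + bd·σ²_T + (ad+bc)·Cov[Z, T], with a=-1.4, b=3, c=-9, d=6.
ac·σ²_Z = (-1.4)·(-9)·57.5 = 724.5
bd·σ²_T = 3·6·16 = 288
(ad+bc)·Cov[Z, T] = (-35.4)·(-13.7) = 484.98
Cov[W, U] = 724.5 + 288 + 484.98 = 1497.48.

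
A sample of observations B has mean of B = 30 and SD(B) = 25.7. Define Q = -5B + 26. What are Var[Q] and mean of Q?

Q = -5B + 26 is linear with a = -5, b = 26.
Var[B] = 25.7² = 660.49.
Var[Q] = a²·Var[B] = (-5)²·660.49 = 16512.25 (the additive constant 26 does not affect variance).
mean of Q = a·mean of B + b = (-5)·30 + 26 = -124.

Var[Q] = 16512.25, mean of Q = -124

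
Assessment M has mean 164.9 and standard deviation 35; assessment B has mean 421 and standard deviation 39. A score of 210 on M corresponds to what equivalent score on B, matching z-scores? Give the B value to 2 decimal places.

B = 471.25

z = (210 − 164.9)/35 ≈ 1.2886.
B = 421 + z·39 = 421 + (210 − 164.9)·39/35 ≈ 471.25.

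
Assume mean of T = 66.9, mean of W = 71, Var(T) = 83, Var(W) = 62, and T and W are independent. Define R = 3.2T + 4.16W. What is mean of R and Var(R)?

mean of R = 509.44, Var(R) = 1922.8672

mean of R = 3.2·mean of T + 4.16·mean of W = 3.2·66.9 + 4.16·71 = 509.44.
Var(R) = a²·Var(T) + b²·Var(W) + 2ab·Cov[T, W] with a = 3.2, b = 4.16.
Independence gives Cov[T, W] = 0.
= 3.2²·83 + 4.16²·62 + 2·3.2·4.16·0
= 849.92 + 1072.9472 + 0 = 1922.8672.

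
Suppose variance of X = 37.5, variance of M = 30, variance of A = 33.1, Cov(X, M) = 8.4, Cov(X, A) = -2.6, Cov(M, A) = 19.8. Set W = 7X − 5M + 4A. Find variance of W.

variance of W = a²·variance of X + b²·variance of M + c²·variance of A + 2ab·Cov(X, M) + 2ac·Cov(X, A) + 2bc·Cov(M, A), with a = 7, b = -5, c = 4.
= 1837.5 + 750 + 529.6 + (-588) + (-145.6) + (-792)
= 1591.5.

variance of W = 1591.5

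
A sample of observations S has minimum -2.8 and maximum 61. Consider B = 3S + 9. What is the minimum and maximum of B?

min(B) = 0.6, max(B) = 192

a = 3 > 0, so min(B) = a·min(S)+b = 3·(-2.8) + 9 = 0.6 and max(B) = 3·61 + 9 = 192.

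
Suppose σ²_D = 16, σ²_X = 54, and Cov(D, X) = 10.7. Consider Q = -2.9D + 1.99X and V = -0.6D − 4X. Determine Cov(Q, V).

Cov(Q, V) = -290.6558

By bilinearity, Cov(Q, V) = ac·σ²_D + bd·σ²_X + (ad+bc)·Cov(D, X), with a=-2.9, b=1.99, c=-0.6, d=-4.
ac·σ²_D = (-2.9)·(-0.6)·16 = 27.84
bd·σ²_X = 1.99·(-4)·54 = -429.84
(ad+bc)·Cov(D, X) = (10.406)·10.7 = 111.3442
Cov(Q, V) = 27.84 + (-429.84) + 111.3442 = -290.6558.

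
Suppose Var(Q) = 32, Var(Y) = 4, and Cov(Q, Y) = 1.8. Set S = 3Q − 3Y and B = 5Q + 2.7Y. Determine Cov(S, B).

By bilinearity, Cov(S, B) = ac·Var(Q) + bd·Var(Y) + (ad+bc)·Cov(Q, Y), with a=3, b=-3, c=5, d=2.7.
ac·Var(Q) = 3·5·32 = 480
bd·Var(Y) = (-3)·2.7·4 = -32.4
(ad+bc)·Cov(Q, Y) = (-6.9)·1.8 = -12.42
Cov(S, B) = 480 + (-32.4) + (-12.42) = 435.18.

Cov(S, B) = 435.18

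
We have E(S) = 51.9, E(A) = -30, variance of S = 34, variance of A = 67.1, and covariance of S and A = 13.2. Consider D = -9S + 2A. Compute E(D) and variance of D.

E(D) = -527.1, variance of D = 2547.2

E(D) = (-9)·E(S) + 2·E(A) = (-9)·51.9 + 2·(-30) = -527.1.
variance of D = a²·variance of S + b²·variance of A + 2ab·covariance of S and A with a = -9, b = 2.
= (-9)²·34 + 2²·67.1 + 2·(-9)·2·13.2
= 2754 + 268.4 + (-475.2) = 2547.2.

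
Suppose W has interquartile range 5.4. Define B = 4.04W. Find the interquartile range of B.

IQR(B) = 21.816

Under B = aW + b, IQR(B) = |a|·IQR(W) = |4.04|·5.4 = 21.816 (shifts cancel; spread scales by |a|).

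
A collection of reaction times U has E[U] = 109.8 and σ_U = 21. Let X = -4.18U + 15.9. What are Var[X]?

Var[X] = 7705.3284

X = -4.18U + 15.9 is linear with a = -4.18, b = 15.9.
Var[U] = 21² = 441.
Var[X] = a²·Var[U] = (-4.18)²·441 = 7705.3284 (the additive constant 15.9 does not affect variance).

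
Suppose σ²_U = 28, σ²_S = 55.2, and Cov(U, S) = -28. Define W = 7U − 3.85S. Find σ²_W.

σ²_W = a²·σ²_U + b²·σ²_S + 2ab·Cov(U, S) with a = 7, b = -3.85.
= 7²·28 + (-3.85)²·55.2 + 2·7·(-3.85)·(-28)
= 1372 + 818.202 + 1509.2 = 3699.402.

σ²_W = 3699.402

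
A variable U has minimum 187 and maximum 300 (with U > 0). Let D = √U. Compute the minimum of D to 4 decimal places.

√U is increasing on this domain, so min(D) comes from min(U) = 187: min(D) = √(187) ≈ 13.6748.

min(D) = 13.6748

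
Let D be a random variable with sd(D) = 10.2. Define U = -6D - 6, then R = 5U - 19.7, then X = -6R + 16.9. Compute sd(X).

sd(U) = |-6|·10.2 = 61.2.
sd(R) = |5|·61.2 = 306.
sd(X) = |-6|·306 = 1836.

sd(X) = 1836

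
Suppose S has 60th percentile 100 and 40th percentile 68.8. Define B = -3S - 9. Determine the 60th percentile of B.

60th percentile of B = -215.4

Since a = -3 < 0 the transformation is decreasing, reversing order: the 60th percentile of B corresponds to the 40th percentile of S.
So P_{60}(B) = a·P_{40}(S) + b = (-3)·68.8 + (-9) = -215.4.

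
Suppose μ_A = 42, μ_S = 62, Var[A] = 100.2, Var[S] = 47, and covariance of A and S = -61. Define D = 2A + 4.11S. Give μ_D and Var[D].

μ_D = 2·μ_A + 4.11·μ_S = 2·42 + 4.11·62 = 338.82.
Var[D] = a²·Var[A] + b²·Var[S] + 2ab·covariance of A and S with a = 2, b = 4.11.
= 2²·100.2 + 4.11²·47 + 2·2·4.11·(-61)
= 400.8 + 793.9287 + (-1002.84) = 191.8887.

μ_D = 338.82, Var[D] = 191.8887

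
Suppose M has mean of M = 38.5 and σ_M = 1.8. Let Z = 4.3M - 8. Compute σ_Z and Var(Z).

Z = 4.3M - 8 is linear with a = 4.3, b = -8.
σ_Z = |a|·σ_M = |4.3|·1.8 = 7.74.
Var(M) = 1.8² = 3.24.
Var(Z) = a²·Var(M) = 4.3²·3.24 = 59.9076 (the additive constant -8 does not affect variance).

σ_Z = 7.74, Var(Z) = 59.9076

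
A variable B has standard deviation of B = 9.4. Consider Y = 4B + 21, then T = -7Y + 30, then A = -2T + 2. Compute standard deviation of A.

standard deviation of Y = |4|·9.4 = 37.6.
standard deviation of T = |-7|·37.6 = 263.2.
standard deviation of A = |-2|·263.2 = 526.4.

standard deviation of A = 526.4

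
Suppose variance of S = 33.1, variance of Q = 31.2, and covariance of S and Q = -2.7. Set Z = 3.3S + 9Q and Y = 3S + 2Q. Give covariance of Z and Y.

By bilinearity, covariance of Z and Y = ac·variance of S + bd·variance of Q + (ad+bc)·covariance of S and Q, with a=3.3, b=9, c=3, d=2.
ac·variance of S = 3.3·3·33.1 = 327.69
bd·variance of Q = 9·2·31.2 = 561.6
(ad+bc)·covariance of S and Q = (33.6)·(-2.7) = -90.72
covariance of Z and Y = 327.69 + 561.6 + (-90.72) = 798.57.

covariance of Z and Y = 798.57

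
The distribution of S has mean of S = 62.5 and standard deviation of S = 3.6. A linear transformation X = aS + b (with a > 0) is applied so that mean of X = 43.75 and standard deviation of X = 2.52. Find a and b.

standard deviation of X = a·standard deviation of S (a > 0), so a = 2.52/3.6 = 0.7.
mean of X = a·mean of S + b, so b = 43.75 − 0.7·62.5 = 0.

a = 0.7, b = 0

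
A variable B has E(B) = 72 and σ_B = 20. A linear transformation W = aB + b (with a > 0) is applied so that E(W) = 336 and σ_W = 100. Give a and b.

a = 5, b = -24

σ_W = a·σ_B (a > 0), so a = 100/20 = 5.
E(W) = a·E(B) + b, so b = 336 − 5·72 = -24.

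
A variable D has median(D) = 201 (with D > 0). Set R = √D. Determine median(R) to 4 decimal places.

√D is monotone on this domain, so median(R) = √(201) ≈ 14.1774.

median(R) = 14.1774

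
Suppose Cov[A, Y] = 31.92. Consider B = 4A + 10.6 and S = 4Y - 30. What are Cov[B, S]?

Cov[B, S] = 510.72

Cov[B, S] = a·c·Cov[A, Y] = 4·4·31.92 = 510.72. Additive constants drop out.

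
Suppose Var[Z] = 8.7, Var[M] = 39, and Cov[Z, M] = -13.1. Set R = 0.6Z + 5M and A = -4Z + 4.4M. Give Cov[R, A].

By bilinearity, Cov[R, A] = ac·Var[Z] + bd·Var[M] + (ad+bc)·Cov[Z, M], with a=0.6, b=5, c=-4, d=4.4.
ac·Var[Z] = 0.6·(-4)·8.7 = -20.88
bd·Var[M] = 5·4.4·39 = 858
(ad+bc)·Cov[Z, M] = (-17.36)·(-13.1) = 227.416
Cov[R, A] = -20.88 + 858 + 227.416 = 1064.536.

Cov[R, A] = 1064.536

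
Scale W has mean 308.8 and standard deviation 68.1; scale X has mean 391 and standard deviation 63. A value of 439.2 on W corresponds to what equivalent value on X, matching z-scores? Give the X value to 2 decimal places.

z = (439.2 − 308.8)/68.1 ≈ 1.9148.
X = 391 + z·63 = 391 + (439.2 − 308.8)·63/68.1 ≈ 511.63.

X = 511.63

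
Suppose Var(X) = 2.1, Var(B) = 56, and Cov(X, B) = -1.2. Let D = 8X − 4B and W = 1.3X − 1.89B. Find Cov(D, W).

Cov(D, W) = 469.584

By bilinearity, Cov(D, W) = ac·Var(X) + bd·Var(B) + (ad+bc)·Cov(X, B), with a=8, b=-4, c=1.3, d=-1.89.
ac·Var(X) = 8·1.3·2.1 = 21.84
bd·Var(B) = (-4)·(-1.89)·56 = 423.36
(ad+bc)·Cov(X, B) = (-20.32)·(-1.2) = 24.384
Cov(D, W) = 21.84 + 423.36 + 24.384 = 469.584.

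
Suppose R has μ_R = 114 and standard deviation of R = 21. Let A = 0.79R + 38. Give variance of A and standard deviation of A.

variance of A = 275.2281, standard deviation of A = 16.59

A = 0.79R + 38 is linear with a = 0.79, b = 38.
variance of R = 21² = 441.
variance of A = a²·variance of R = 0.79²·441 = 275.2281 (the additive constant 38 does not affect variance).
standard deviation of A = |a|·standard deviation of R = |0.79|·21 = 16.59.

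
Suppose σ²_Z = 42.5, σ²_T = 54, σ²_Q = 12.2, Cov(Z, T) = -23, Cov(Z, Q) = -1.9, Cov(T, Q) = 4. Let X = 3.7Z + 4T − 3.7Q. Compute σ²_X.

σ²_X = 865.665

σ²_X = a²·σ²_Z + b²·σ²_T + c²·σ²_Q + 2ab·Cov(Z, T) + 2ac·Cov(Z, Q) + 2bc·Cov(T, Q), with a = 3.7, b = 4, c = -3.7.
= 581.825 + 864 + 167.018 + (-680.8) + 52.022 + (-118.4)
= 865.665.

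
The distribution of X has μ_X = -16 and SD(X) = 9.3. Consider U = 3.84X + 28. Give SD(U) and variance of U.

SD(U) = 35.712, variance of U = 1275.346944

U = 3.84X + 28 is linear with a = 3.84, b = 28.
SD(U) = |a|·SD(X) = |3.84|·9.3 = 35.712.
variance of X = 9.3² = 86.49.
variance of U = a²·variance of X = 3.84²·86.49 = 1275.346944 (the additive constant 28 does not affect variance).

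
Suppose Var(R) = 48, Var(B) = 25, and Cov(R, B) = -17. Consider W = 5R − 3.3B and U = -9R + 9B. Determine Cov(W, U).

Cov(W, U) = -4172.4

By bilinearity, Cov(W, U) = ac·Var(R) + bd·Var(B) + (ad+bc)·Cov(R, B), with a=5, b=-3.3, c=-9, d=9.
ac·Var(R) = 5·(-9)·48 = -2160
bd·Var(B) = (-3.3)·9·25 = -742.5
(ad+bc)·Cov(R, B) = (74.7)·(-17) = -1269.9
Cov(W, U) = -2160 + (-742.5) + (-1269.9) = -4172.4.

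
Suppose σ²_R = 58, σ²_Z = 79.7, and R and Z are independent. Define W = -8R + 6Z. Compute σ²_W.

σ²_W = a²·σ²_R + b²·σ²_Z + 2ab·covariance of R and Z with a = -8, b = 6.
Independence gives covariance of R and Z = 0.
= (-8)²·58 + 6²·79.7 + 2·(-8)·6·0
= 3712 + 2869.2 + 0 = 6581.2.

σ²_W = 6581.2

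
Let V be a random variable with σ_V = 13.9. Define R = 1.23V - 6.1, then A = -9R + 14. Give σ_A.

σ_A = 153.873

σ_R = |1.23|·13.9 = 17.097.
σ_A = |-9|·17.097 = 153.873.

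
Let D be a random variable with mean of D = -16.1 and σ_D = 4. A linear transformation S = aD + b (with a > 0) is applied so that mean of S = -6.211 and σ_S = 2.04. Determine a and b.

σ_S = a·σ_D (a > 0), so a = 2.04/4 = 0.51.
mean of S = a·mean of D + b, so b = -6.211 − 0.51·(-16.1) = 2.

a = 0.51, b = 2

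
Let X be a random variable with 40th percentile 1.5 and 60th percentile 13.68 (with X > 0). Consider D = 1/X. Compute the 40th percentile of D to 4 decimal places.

1/X is decreasing on X > 0, so percentile order reverses: P_{40}(D) uses P_{60}(X) = 13.68.
P_{40}(D) = 1/13.68 ≈ 0.0731.

40th percentile of D = 0.0731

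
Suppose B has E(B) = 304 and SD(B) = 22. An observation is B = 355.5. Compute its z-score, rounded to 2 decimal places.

z = 2.34

z = (B − E(B)) / SD(B) = (355.5 − 304) / 22 ≈ 2.34.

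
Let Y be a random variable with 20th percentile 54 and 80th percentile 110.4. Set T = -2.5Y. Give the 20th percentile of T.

Since a = -2.5 < 0 the transformation is decreasing, reversing order: the 20th percentile of T corresponds to the 80th percentile of Y.
So P_{20}(T) = a·P_{80}(Y) + b = (-2.5)·110.4 = -276.

20th percentile of T = -276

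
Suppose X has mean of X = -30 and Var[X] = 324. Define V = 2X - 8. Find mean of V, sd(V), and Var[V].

mean of V = -68, sd(V) = 36, Var[V] = 1296

V = 2X - 8 is linear with a = 2, b = -8.
mean of V = a·mean of X + b = 2·(-30) + (-8) = -68.
sd(X) = √324 = 18.
sd(V) = |a|·sd(X) = |2|·18 = 36.
Var[V] = a²·Var[X] = 2²·324 = 1296 (the additive constant -8 does not affect variance).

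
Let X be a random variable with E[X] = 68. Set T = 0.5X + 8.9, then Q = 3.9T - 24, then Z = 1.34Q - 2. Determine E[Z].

E[T] = 0.5·68 + 8.9 = 42.9.
E[Q] = 3.9·42.9 + (-24) = 143.31.
E[Z] = 1.34·143.31 + (-2) = 190.0354.

E[Z] = 190.0354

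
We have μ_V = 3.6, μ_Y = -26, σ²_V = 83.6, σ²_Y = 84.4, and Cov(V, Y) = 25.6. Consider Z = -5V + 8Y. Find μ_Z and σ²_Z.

μ_Z = -226, σ²_Z = 5443.6

μ_Z = (-5)·μ_V + 8·μ_Y = (-5)·3.6 + 8·(-26) = -226.
σ²_Z = a²·σ²_V + b²·σ²_Y + 2ab·Cov(V, Y) with a = -5, b = 8.
= (-5)²·83.6 + 8²·84.4 + 2·(-5)·8·25.6
= 2090 + 5401.6 + (-2048) = 5443.6.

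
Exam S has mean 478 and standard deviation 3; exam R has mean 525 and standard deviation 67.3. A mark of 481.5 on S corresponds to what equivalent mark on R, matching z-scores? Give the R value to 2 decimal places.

z = (481.5 − 478)/3 ≈ 1.1667.
R = 525 + z·67.3 = 525 + (481.5 − 478)·67.3/3 ≈ 603.52.

R = 603.52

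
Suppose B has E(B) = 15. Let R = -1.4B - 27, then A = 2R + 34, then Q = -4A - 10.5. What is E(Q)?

E(Q) = 237.5

E(R) = (-1.4)·15 + (-27) = -48.
E(A) = 2·(-48) + 34 = -62.
E(Q) = (-4)·(-62) + (-10.5) = 237.5.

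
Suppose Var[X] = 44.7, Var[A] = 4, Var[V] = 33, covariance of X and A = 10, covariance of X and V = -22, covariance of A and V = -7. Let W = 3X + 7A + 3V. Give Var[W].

Var[W] = 625.3

Var[W] = a²·Var[X] + b²·Var[A] + c²·Var[V] + 2ab·covariance of X and A + 2ac·covariance of X and V + 2bc·covariance of A and V, with a = 3, b = 7, c = 3.
= 402.3 + 196 + 297 + 420 + (-396) + (-294)
= 625.3.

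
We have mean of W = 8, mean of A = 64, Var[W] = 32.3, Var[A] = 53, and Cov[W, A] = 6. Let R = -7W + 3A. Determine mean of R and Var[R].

mean of R = 136, Var[R] = 1807.7

mean of R = (-7)·mean of W + 3·mean of A = (-7)·8 + 3·64 = 136.
Var[R] = a²·Var[W] + b²·Var[A] + 2ab·Cov[W, A] with a = -7, b = 3.
= (-7)²·32.3 + 3²·53 + 2·(-7)·3·6
= 1582.7 + 477 + (-252) = 1807.7.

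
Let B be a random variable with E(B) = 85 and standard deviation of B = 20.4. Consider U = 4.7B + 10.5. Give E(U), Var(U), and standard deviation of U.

E(U) = 410, Var(U) = 9192.9744, standard deviation of U = 95.88

U = 4.7B + 10.5 is linear with a = 4.7, b = 10.5.
E(U) = a·E(B) + b = 4.7·85 + 10.5 = 410.
Var(B) = 20.4² = 416.16.
Var(U) = a²·Var(B) = 4.7²·416.16 = 9192.9744 (the additive constant 10.5 does not affect variance).
standard deviation of U = |a|·standard deviation of B = |4.7|·20.4 = 95.88.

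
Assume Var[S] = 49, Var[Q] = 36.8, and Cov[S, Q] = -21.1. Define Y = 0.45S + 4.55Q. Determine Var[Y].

Var[Y] = 685.37

Var[Y] = a²·Var[S] + b²·Var[Q] + 2ab·Cov[S, Q] with a = 0.45, b = 4.55.
= 0.45²·49 + 4.55²·36.8 + 2·0.45·4.55·(-21.1)
= 9.9225 + 761.852 + (-86.4045) = 685.37.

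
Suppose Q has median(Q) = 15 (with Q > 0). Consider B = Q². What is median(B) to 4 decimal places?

median(B) = 225

Q² is monotone on this domain, so median(B) = square(15) = 225.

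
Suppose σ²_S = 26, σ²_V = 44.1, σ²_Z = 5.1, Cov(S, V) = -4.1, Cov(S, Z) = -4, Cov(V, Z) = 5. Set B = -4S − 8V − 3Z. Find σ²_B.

σ²_B = a²·σ²_S + b²·σ²_V + c²·σ²_Z + 2ab·Cov(S, V) + 2ac·Cov(S, Z) + 2bc·Cov(V, Z), with a = -4, b = -8, c = -3.
= 416 + 2822.4 + 45.9 + (-262.4) + (-96) + 240
= 3165.9.

σ²_B = 3165.9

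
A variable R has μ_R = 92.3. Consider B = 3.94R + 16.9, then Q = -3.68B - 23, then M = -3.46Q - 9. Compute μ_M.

μ_M = 4916.1998336

μ_B = 3.94·92.3 + 16.9 = 380.562.
μ_Q = (-3.68)·380.562 + (-23) = -1423.46816.
μ_M = (-3.46)·(-1423.46816) + (-9) = 4916.1998336.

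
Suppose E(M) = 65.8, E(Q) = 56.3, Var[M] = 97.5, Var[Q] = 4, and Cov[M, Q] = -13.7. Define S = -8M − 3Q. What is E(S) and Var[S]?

E(S) = -695.3, Var[S] = 5618.4

E(S) = (-8)·E(M) + (-3)·E(Q) = (-8)·65.8 + (-3)·56.3 = -695.3.
Var[S] = a²·Var[M] + b²·Var[Q] + 2ab·Cov[M, Q] with a = -8, b = -3.
= (-8)²·97.5 + (-3)²·4 + 2·(-8)·(-3)·(-13.7)
= 6240 + 36 + (-657.6) = 5618.4.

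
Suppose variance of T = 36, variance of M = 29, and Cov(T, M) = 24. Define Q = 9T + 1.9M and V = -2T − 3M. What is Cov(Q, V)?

Cov(Q, V) = -1552.5

By bilinearity, Cov(Q, V) = ac·variance of T + bd·variance of M + (ad+bc)·Cov(T, M), with a=9, b=1.9, c=-2, d=-3.
ac·variance of T = 9·(-2)·36 = -648
bd·variance of M = 1.9·(-3)·29 = -165.3
(ad+bc)·Cov(T, M) = (-30.8)·24 = -739.2
Cov(Q, V) = -648 + (-165.3) + (-739.2) = -1552.5.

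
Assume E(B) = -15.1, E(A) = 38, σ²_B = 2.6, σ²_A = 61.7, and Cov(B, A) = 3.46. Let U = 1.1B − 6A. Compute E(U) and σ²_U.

E(U) = 1.1·E(B) + (-6)·E(A) = 1.1·(-15.1) + (-6)·38 = -244.61.
σ²_U = a²·σ²_B + b²·σ²_A + 2ab·Cov(B, A) with a = 1.1, b = -6.
= 1.1²·2.6 + (-6)²·61.7 + 2·1.1·(-6)·3.46
= 3.146 + 2221.2 + (-45.672) = 2178.674.

E(U) = -244.61, σ²_U = 2178.674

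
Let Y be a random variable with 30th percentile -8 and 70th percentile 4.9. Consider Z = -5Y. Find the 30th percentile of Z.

Since a = -5 < 0 the transformation is decreasing, reversing order: the 30th percentile of Z corresponds to the 70th percentile of Y.
So P_{30}(Z) = a·P_{70}(Y) + b = (-5)·4.9 = -24.5.

30th percentile of Z = -24.5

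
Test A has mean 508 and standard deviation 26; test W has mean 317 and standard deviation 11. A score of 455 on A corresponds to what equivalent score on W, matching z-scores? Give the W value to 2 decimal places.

z = (455 − 508)/26 ≈ -2.0385.
W = 317 + z·11 = 317 + (455 − 508)·11/26 ≈ 294.58.

W = 294.58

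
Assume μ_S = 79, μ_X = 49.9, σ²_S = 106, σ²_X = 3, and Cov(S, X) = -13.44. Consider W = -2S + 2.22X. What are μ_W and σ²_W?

μ_W = -47.222, σ²_W = 558.1324

μ_W = (-2)·μ_S + 2.22·μ_X = (-2)·79 + 2.22·49.9 = -47.222.
σ²_W = a²·σ²_S + b²·σ²_X + 2ab·Cov(S, X) with a = -2, b = 2.22.
= (-2)²·106 + 2.22²·3 + 2·(-2)·2.22·(-13.44)
= 424 + 14.7852 + 119.3472 = 558.1324.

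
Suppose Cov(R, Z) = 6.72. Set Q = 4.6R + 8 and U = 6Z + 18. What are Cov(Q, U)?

Cov(Q, U) = 185.472

Cov(Q, U) = a·c·Cov(R, Z) = 4.6·6·6.72 = 185.472. Additive constants drop out.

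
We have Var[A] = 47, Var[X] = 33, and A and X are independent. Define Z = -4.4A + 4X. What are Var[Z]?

Var[Z] = 1437.92

Var[Z] = a²·Var[A] + b²·Var[X] + 2ab·covariance of A and X with a = -4.4, b = 4.
Independence gives covariance of A and X = 0.
= (-4.4)²·47 + 4²·33 + 2·(-4.4)·4·0
= 909.92 + 528 + 0 = 1437.92.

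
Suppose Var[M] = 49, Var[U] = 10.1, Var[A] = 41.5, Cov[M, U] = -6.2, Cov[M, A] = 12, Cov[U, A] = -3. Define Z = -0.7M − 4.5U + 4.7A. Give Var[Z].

Var[Z] = 1154.15

Var[Z] = a²·Var[M] + b²·Var[U] + c²·Var[A] + 2ab·Cov[M, U] + 2ac·Cov[M, A] + 2bc·Cov[U, A], with a = -0.7, b = -4.5, c = 4.7.
= 24.01 + 204.525 + 916.735 + (-39.06) + (-78.96) + 126.9
= 1154.15.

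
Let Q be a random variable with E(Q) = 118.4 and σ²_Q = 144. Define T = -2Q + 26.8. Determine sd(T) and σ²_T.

T = -2Q + 26.8 is linear with a = -2, b = 26.8.
sd(Q) = √144 = 12.
sd(T) = |a|·sd(Q) = |-2|·12 = 24.
σ²_T = a²·σ²_Q = (-2)²·144 = 576 (the additive constant 26.8 does not affect variance).

sd(T) = 24, σ²_T = 576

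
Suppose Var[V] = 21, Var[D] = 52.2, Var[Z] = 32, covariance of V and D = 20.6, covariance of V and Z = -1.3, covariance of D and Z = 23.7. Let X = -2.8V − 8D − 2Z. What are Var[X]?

Var[X] = 5300.16

Var[X] = a²·Var[V] + b²·Var[D] + c²·Var[Z] + 2ab·covariance of V and D + 2ac·covariance of V and Z + 2bc·covariance of D and Z, with a = -2.8, b = -8, c = -2.
= 164.64 + 3340.8 + 128 + 922.88 + (-14.56) + 758.4
= 5300.16.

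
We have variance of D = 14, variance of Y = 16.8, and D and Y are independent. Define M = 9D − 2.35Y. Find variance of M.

variance of M = a²·variance of D + b²·variance of Y + 2ab·Cov(D, Y) with a = 9, b = -2.35.
Independence gives Cov(D, Y) = 0.
= 9²·14 + (-2.35)²·16.8 + 2·9·(-2.35)·0
= 1134 + 92.778 + 0 = 1226.778.

variance of M = 1226.778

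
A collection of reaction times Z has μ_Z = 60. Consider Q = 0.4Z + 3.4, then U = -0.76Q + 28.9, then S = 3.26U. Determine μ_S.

μ_S = 26.32776

μ_Q = 0.4·60 + 3.4 = 27.4.
μ_U = (-0.76)·27.4 + 28.9 = 8.076.
μ_S = 3.26·8.076 = 26.32776.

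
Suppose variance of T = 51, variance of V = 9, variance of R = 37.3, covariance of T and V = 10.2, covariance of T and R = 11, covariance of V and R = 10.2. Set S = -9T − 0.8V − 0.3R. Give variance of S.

variance of S = 4351.293

variance of S = a²·variance of T + b²·variance of V + c²·variance of R + 2ab·covariance of T and V + 2ac·covariance of T and R + 2bc·covariance of V and R, with a = -9, b = -0.8, c = -0.3.
= 4131 + 5.76 + 3.357 + 146.88 + 59.4 + 4.896
= 4351.293.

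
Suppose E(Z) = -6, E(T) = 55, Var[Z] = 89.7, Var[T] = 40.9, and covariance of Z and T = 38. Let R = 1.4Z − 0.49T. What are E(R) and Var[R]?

E(R) = 1.4·E(Z) + (-0.49)·E(T) = 1.4·(-6) + (-0.49)·55 = -35.35.
Var[R] = a²·Var[Z] + b²·Var[T] + 2ab·covariance of Z and T with a = 1.4, b = -0.49.
= 1.4²·89.7 + (-0.49)²·40.9 + 2·1.4·(-0.49)·38
= 175.812 + 9.82009 + (-52.136) = 133.49609.

E(R) = -35.35, Var[R] = 133.49609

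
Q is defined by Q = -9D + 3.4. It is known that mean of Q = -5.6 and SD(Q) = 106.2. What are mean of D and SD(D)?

mean of D = 1, SD(D) = 11.8

From Q = -9D + 3.4: mean of Q = a·mean of D + b, so mean of D = (mean of Q − b)/a = (-5.6 − 3.4)/(-9) = 1.
SD(Q) = |a|·SD(D), so SD(D) = 106.2/|-9| = 11.8.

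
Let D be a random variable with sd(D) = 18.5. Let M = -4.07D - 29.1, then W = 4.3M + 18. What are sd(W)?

sd(M) = |-4.07|·18.5 = 75.295.
sd(W) = |4.3|·75.295 = 323.7685.

sd(W) = 323.7685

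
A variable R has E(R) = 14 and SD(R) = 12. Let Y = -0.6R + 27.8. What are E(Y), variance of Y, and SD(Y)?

Y = -0.6R + 27.8 is linear with a = -0.6, b = 27.8.
E(Y) = a·E(R) + b = (-0.6)·14 + 27.8 = 19.4.
variance of R = 12² = 144.
variance of Y = a²·variance of R = (-0.6)²·144 = 51.84 (the additive constant 27.8 does not affect variance).
SD(Y) = |a|·SD(R) = |-0.6|·12 = 7.2.

E(Y) = 19.4, variance of Y = 51.84, SD(Y) = 7.2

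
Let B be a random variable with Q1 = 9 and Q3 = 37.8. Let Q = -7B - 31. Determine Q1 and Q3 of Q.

a = -7 < 0 reverses order: Q1(Q) comes from Q3(B), Q3(Q) from Q1(B).
Q1(Q) = (-7)·37.8 + (-31) = -295.6; Q3(Q) = (-7)·9 + (-31) = -94.

Q1(Q) = -295.6, Q3(Q) = -94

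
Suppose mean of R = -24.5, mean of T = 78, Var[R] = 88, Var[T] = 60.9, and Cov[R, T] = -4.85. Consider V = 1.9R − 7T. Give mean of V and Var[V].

mean of V = -592.55, Var[V] = 3430.79

mean of V = 1.9·mean of R + (-7)·mean of T = 1.9·(-24.5) + (-7)·78 = -592.55.
Var[V] = a²·Var[R] + b²·Var[T] + 2ab·Cov[R, T] with a = 1.9, b = -7.
= 1.9²·88 + (-7)²·60.9 + 2·1.9·(-7)·(-4.85)
= 317.68 + 2984.1 + 129.01 = 3430.79.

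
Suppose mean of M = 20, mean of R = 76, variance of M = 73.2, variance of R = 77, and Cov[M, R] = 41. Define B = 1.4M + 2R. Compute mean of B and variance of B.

mean of B = 1.4·mean of M + 2·mean of R = 1.4·20 + 2·76 = 180.
variance of B = a²·variance of M + b²·variance of R + 2ab·Cov[M, R] with a = 1.4, b = 2.
= 1.4²·73.2 + 2²·77 + 2·1.4·2·41
= 143.472 + 308 + 229.6 = 681.072.

mean of B = 180, variance of B = 681.072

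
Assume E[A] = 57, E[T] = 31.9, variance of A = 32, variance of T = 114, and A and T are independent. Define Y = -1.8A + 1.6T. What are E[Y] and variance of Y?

E[Y] = (-1.8)·E[A] + 1.6·E[T] = (-1.8)·57 + 1.6·31.9 = -51.56.
variance of Y = a²·variance of A + b²·variance of T + 2ab·covariance of A and T with a = -1.8, b = 1.6.
Independence gives covariance of A and T = 0.
= (-1.8)²·32 + 1.6²·114 + 2·(-1.8)·1.6·0
= 103.68 + 291.84 + 0 = 395.52.

E[Y] = -51.56, variance of Y = 395.52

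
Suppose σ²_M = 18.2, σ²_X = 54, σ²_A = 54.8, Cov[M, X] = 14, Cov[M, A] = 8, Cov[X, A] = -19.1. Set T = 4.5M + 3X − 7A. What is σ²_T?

σ²_T = 4215.95

σ²_T = a²·σ²_M + b²·σ²_X + c²·σ²_A + 2ab·Cov[M, X] + 2ac·Cov[M, A] + 2bc·Cov[X, A], with a = 4.5, b = 3, c = -7.
= 368.55 + 486 + 2685.2 + 378 + (-504) + 802.2
= 4215.95.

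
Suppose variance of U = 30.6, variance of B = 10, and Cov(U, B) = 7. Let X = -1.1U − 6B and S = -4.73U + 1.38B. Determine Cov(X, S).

By bilinearity, Cov(X, S) = ac·variance of U + bd·variance of B + (ad+bc)·Cov(U, B), with a=-1.1, b=-6, c=-4.73, d=1.38.
ac·variance of U = (-1.1)·(-4.73)·30.6 = 159.2118
bd·variance of B = (-6)·1.38·10 = -82.8
(ad+bc)·Cov(U, B) = (26.862)·7 = 188.034
Cov(X, S) = 159.2118 + (-82.8) + 188.034 = 264.4458.

Cov(X, S) = 264.4458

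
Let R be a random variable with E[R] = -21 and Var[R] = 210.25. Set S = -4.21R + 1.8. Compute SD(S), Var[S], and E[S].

SD(S) = 61.045, Var[S] = 3726.492025, E[S] = 90.21

S = -4.21R + 1.8 is linear with a = -4.21, b = 1.8.
SD(R) = √210.25 = 14.5.
SD(S) = |a|·SD(R) = |-4.21|·14.5 = 61.045.
Var[S] = a²·Var[R] = (-4.21)²·210.25 = 3726.492025 (the additive constant 1.8 does not affect variance).
E[S] = a·E[R] + b = (-4.21)·(-21) + 1.8 = 90.21.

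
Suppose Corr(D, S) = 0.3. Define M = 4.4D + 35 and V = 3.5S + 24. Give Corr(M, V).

Linear rescalings preserve correlation up to sign; here the slopes 4.4 and 3.5 have the same sign, so Corr(M, V) = Corr(D, S) = 0.3.

Corr(M, V) = 0.3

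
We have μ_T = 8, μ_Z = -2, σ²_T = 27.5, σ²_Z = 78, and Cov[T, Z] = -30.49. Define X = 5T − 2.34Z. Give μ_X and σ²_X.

μ_X = 44.68, σ²_X = 1828.0628

μ_X = 5·μ_T + (-2.34)·μ_Z = 5·8 + (-2.34)·(-2) = 44.68.
σ²_X = a²·σ²_T + b²·σ²_Z + 2ab·Cov[T, Z] with a = 5, b = -2.34.
= 5²·27.5 + (-2.34)²·78 + 2·5·(-2.34)·(-30.49)
= 687.5 + 427.0968 + 713.466 = 1828.0628.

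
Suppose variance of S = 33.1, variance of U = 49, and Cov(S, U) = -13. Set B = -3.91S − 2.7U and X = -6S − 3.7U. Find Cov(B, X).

Cov(B, X) = 867.365

By bilinearity, Cov(B, X) = ac·variance of S + bd·variance of U + (ad+bc)·Cov(S, U), with a=-3.91, b=-2.7, c=-6, d=-3.7.
ac·variance of S = (-3.91)·(-6)·33.1 = 776.526
bd·variance of U = (-2.7)·(-3.7)·49 = 489.51
(ad+bc)·Cov(S, U) = (30.667)·(-13) = -398.671
Cov(B, X) = 776.526 + 489.51 + (-398.671) = 867.365.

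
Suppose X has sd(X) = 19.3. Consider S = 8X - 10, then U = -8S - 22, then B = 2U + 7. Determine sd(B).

sd(B) = 2470.4

sd(S) = |8|·19.3 = 154.4.
sd(U) = |-8|·154.4 = 1235.2.
sd(B) = |2|·1235.2 = 2470.4.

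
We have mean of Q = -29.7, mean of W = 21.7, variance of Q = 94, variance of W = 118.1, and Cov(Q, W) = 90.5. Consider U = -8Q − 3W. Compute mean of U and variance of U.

mean of U = (-8)·mean of Q + (-3)·mean of W = (-8)·(-29.7) + (-3)·21.7 = 172.5.
variance of U = a²·variance of Q + b²·variance of W + 2ab·Cov(Q, W) with a = -8, b = -3.
= (-8)²·94 + (-3)²·118.1 + 2·(-8)·(-3)·90.5
= 6016 + 1062.9 + 4344 = 11422.9.

mean of U = 172.5, variance of U = 11422.9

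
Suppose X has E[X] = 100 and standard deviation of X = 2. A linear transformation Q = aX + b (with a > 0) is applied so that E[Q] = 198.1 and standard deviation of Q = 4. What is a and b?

a = 2, b = -1.9

standard deviation of Q = a·standard deviation of X (a > 0), so a = 4/2 = 2.
E[Q] = a·E[X] + b, so b = 198.1 − 2·100 = -1.9.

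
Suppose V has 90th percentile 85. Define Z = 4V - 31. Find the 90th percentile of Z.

90th percentile of Z = 309

Since a = 4 > 0 the transformation is increasing, so the 90th percentile of Z = a·(P_{90} of V) + b = 4·85 + (-31) = 309.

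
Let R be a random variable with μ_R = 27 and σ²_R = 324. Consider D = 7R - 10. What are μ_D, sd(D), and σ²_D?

D = 7R - 10 is linear with a = 7, b = -10.
μ_D = a·μ_R + b = 7·27 + (-10) = 179.
sd(R) = √324 = 18.
sd(D) = |a|·sd(R) = |7|·18 = 126.
σ²_D = a²·σ²_R = 7²·324 = 15876 (the additive constant -10 does not affect variance).

μ_D = 179, sd(D) = 126, σ²_D = 15876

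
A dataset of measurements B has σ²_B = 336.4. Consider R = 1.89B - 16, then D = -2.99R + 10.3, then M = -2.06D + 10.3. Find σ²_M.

σ²_M = 45588.6165214391184

σ²_R = 1.89²·336.4 = 1201.65444.
σ²_D = (-2.99)²·1201.65444 = 10742.910859044.
σ²_M = (-2.06)²·10742.910859044 = 45588.6165214391184.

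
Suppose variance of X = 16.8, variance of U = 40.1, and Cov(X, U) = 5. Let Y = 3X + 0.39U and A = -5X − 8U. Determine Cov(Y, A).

Cov(Y, A) = -506.862

By bilinearity, Cov(Y, A) = ac·variance of X + bd·variance of U + (ad+bc)·Cov(X, U), with a=3, b=0.39, c=-5, d=-8.
ac·variance of X = 3·(-5)·16.8 = -252
bd·variance of U = 0.39·(-8)·40.1 = -125.112
(ad+bc)·Cov(X, U) = (-25.95)·5 = -129.75
Cov(Y, A) = -252 + (-125.112) + (-129.75) = -506.862.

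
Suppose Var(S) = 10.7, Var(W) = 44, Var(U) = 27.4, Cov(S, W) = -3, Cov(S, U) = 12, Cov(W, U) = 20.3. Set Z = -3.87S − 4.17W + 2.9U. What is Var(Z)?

Var(Z) = a²·Var(S) + b²·Var(W) + c²·Var(U) + 2ab·Cov(S, W) + 2ac·Cov(S, U) + 2bc·Cov(W, U), with a = -3.87, b = -4.17, c = 2.9.
= 160.25283 + 765.1116 + 230.434 + (-96.8274) + (-269.352) + (-490.9758)
= 298.64323.

Var(Z) = 298.64323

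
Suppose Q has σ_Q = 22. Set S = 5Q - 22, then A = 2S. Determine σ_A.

σ_S = |5|·22 = 110.
σ_A = |2|·110 = 220.

σ_A = 220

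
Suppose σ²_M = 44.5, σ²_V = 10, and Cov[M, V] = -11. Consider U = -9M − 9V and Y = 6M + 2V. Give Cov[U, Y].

Cov[U, Y] = -1791

By bilinearity, Cov[U, Y] = ac·σ²_M + bd·σ²_V + (ad+bc)·Cov[M, V], with a=-9, b=-9, c=6, d=2.
ac·σ²_M = (-9)·6·44.5 = -2403
bd·σ²_V = (-9)·2·10 = -180
(ad+bc)·Cov[M, V] = (-72)·(-11) = 792
Cov[U, Y] = -2403 + (-180) + 792 = -1791.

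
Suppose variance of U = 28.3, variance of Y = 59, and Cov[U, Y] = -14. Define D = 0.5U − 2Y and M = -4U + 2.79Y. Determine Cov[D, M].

Cov[D, M] = -517.35

By bilinearity, Cov[D, M] = ac·variance of U + bd·variance of Y + (ad+bc)·Cov[U, Y], with a=0.5, b=-2, c=-4, d=2.79.
ac·variance of U = 0.5·(-4)·28.3 = -56.6
bd·variance of Y = (-2)·2.79·59 = -329.22
(ad+bc)·Cov[U, Y] = (9.395)·(-14) = -131.53
Cov[D, M] = -56.6 + (-329.22) + (-131.53) = -517.35.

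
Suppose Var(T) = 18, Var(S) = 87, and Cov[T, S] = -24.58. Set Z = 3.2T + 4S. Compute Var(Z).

Var(Z) = 947.072

Var(Z) = a²·Var(T) + b²·Var(S) + 2ab·Cov[T, S] with a = 3.2, b = 4.
= 3.2²·18 + 4²·87 + 2·3.2·4·(-24.58)
= 184.32 + 1392 + (-629.248) = 947.072.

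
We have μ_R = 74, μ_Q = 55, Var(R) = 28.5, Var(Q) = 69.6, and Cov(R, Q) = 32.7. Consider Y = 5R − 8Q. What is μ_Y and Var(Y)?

μ_Y = -70, Var(Y) = 2550.9

μ_Y = 5·μ_R + (-8)·μ_Q = 5·74 + (-8)·55 = -70.
Var(Y) = a²·Var(R) + b²·Var(Q) + 2ab·Cov(R, Q) with a = 5, b = -8.
= 5²·28.5 + (-8)²·69.6 + 2·5·(-8)·32.7
= 712.5 + 4454.4 + (-2616) = 2550.9.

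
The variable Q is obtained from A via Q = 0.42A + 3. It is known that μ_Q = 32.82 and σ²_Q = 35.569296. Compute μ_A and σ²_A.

μ_A = 71, σ²_A = 201.64

From Q = 0.42A + 3: μ_Q = a·μ_A + b, so μ_A = (μ_Q − b)/a = (32.82 − 3)/0.42 = 71.
σ²_Q = a²·σ²_A, so σ²_A = 35.569296/0.42² = 201.64.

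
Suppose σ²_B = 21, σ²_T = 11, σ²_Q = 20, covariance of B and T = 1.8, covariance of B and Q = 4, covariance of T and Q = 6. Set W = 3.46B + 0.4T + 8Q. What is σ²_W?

σ²_W = 1797.986

σ²_W = a²·σ²_B + b²·σ²_T + c²·σ²_Q + 2ab·covariance of B and T + 2ac·covariance of B and Q + 2bc·covariance of T and Q, with a = 3.46, b = 0.4, c = 8.
= 251.4036 + 1.76 + 1280 + 4.9824 + 221.44 + 38.4
= 1797.986.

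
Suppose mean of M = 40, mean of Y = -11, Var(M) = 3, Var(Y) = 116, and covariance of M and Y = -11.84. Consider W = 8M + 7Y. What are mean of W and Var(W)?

mean of W = 8·mean of M + 7·mean of Y = 8·40 + 7·(-11) = 243.
Var(W) = a²·Var(M) + b²·Var(Y) + 2ab·covariance of M and Y with a = 8, b = 7.
= 8²·3 + 7²·116 + 2·8·7·(-11.84)
= 192 + 5684 + (-1326.08) = 4549.92.

mean of W = 243, Var(W) = 4549.92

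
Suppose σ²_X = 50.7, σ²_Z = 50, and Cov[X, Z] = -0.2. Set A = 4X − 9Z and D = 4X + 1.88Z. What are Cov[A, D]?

By bilinearity, Cov[A, D] = ac·σ²_X + bd·σ²_Z + (ad+bc)·Cov[X, Z], with a=4, b=-9, c=4, d=1.88.
ac·σ²_X = 4·4·50.7 = 811.2
bd·σ²_Z = (-9)·1.88·50 = -846
(ad+bc)·Cov[X, Z] = (-28.48)·(-0.2) = 5.696
Cov[A, D] = 811.2 + (-846) + 5.696 = -29.104.

Cov[A, D] = -29.104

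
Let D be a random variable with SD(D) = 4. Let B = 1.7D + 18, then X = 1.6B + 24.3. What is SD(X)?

SD(X) = 10.88

SD(B) = |1.7|·4 = 6.8.
SD(X) = |1.6|·6.8 = 10.88.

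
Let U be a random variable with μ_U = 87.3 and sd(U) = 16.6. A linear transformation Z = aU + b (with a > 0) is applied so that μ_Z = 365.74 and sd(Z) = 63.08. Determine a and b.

a = 3.8, b = 34

sd(Z) = a·sd(U) (a > 0), so a = 63.08/16.6 = 3.8.
μ_Z = a·μ_U + b, so b = 365.74 − 3.8·87.3 = 34.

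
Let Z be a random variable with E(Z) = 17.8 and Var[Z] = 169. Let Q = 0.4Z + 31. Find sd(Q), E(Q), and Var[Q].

Q = 0.4Z + 31 is linear with a = 0.4, b = 31.
sd(Z) = √169 = 13.
sd(Q) = |a|·sd(Z) = |0.4|·13 = 5.2.
E(Q) = a·E(Z) + b = 0.4·17.8 + 31 = 38.12.
Var[Q] = a²·Var[Z] = 0.4²·169 = 27.04 (the additive constant 31 does not affect variance).

sd(Q) = 5.2, E(Q) = 38.12, Var[Q] = 27.04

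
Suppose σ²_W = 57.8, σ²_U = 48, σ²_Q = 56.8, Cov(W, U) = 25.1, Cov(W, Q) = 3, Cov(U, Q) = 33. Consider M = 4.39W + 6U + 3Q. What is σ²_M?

σ²_M = a²·σ²_W + b²·σ²_U + c²·σ²_Q + 2ab·Cov(W, U) + 2ac·Cov(W, Q) + 2bc·Cov(U, Q), with a = 4.39, b = 6, c = 3.
= 1113.92738 + 1728 + 511.2 + 1322.268 + 79.02 + 1188
= 5942.41538.

σ²_M = 5942.41538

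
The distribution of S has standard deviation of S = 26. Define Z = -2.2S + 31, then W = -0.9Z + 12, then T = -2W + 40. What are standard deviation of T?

standard deviation of Z = |-2.2|·26 = 57.2.
standard deviation of W = |-0.9|·57.2 = 51.48.
standard deviation of T = |-2|·51.48 = 102.96.

standard deviation of T = 102.96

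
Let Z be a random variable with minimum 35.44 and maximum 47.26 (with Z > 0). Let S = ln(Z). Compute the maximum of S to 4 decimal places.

max(S) = 3.8557

ln(Z) is increasing on this domain, so max(S) comes from max(Z) = 47.26: max(S) = ln(47.26) ≈ 3.8557.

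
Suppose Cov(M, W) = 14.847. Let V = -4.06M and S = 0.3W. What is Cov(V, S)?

Cov(V, S) = a·c·Cov(M, W) = (-4.06)·0.3·14.847 = -18.083646. Additive constants drop out.

Cov(V, S) = -18.083646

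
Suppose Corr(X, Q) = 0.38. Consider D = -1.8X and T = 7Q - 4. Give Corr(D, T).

Linear rescalings preserve |correlation|; the slopes -1.8 and 7 have opposite signs, so the correlation flips sign: Corr(D, T) = −Corr(X, Q) = -0.38.

Corr(D, T) = -0.38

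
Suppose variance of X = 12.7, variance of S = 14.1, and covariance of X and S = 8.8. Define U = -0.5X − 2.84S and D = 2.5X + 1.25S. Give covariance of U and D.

covariance of U and D = -133.91

By bilinearity, covariance of U and D = ac·variance of X + bd·variance of S + (ad+bc)·covariance of X and S, with a=-0.5, b=-2.84, c=2.5, d=1.25.
ac·variance of X = (-0.5)·2.5·12.7 = -15.875
bd·variance of S = (-2.84)·1.25·14.1 = -50.055
(ad+bc)·covariance of X and S = (-7.725)·8.8 = -67.98
covariance of U and D = -15.875 + (-50.055) + (-67.98) = -133.91.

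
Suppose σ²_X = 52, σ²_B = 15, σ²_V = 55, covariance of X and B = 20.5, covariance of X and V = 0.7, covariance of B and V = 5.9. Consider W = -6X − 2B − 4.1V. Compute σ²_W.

σ²_W = a²·σ²_X + b²·σ²_B + c²·σ²_V + 2ab·covariance of X and B + 2ac·covariance of X and V + 2bc·covariance of B and V, with a = -6, b = -2, c = -4.1.
= 1872 + 60 + 924.55 + 492 + 34.44 + 96.76
= 3479.75.

σ²_W = 3479.75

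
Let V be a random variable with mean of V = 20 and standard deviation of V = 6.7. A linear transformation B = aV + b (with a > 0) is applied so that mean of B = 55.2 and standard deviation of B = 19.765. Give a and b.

standard deviation of B = a·standard deviation of V (a > 0), so a = 19.765/6.7 = 2.95.
mean of B = a·mean of V + b, so b = 55.2 − 2.95·20 = -3.8.

a = 2.95, b = -3.8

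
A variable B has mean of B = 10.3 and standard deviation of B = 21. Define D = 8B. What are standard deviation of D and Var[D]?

standard deviation of D = 168, Var[D] = 28224

D = 8B is linear with a = 8, b = 0.
standard deviation of D = |a|·standard deviation of B = |8|·21 = 168.
Var[B] = 21² = 441.
Var[D] = a²·Var[B] = 8²·441 = 28224.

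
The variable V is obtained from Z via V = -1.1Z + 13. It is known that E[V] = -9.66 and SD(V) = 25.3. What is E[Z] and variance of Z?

From V = -1.1Z + 13: E[V] = a·E[Z] + b, so E[Z] = (E[V] − b)/a = (-9.66 − 13)/(-1.1) = 20.6.
variance of V = 25.3² = 640.09.
variance of V = a²·variance of Z, so variance of Z = 640.09/(-1.1)² = 529.

E[Z] = 20.6, variance of Z = 529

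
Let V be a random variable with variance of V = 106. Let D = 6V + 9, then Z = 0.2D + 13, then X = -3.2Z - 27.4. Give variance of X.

variance of D = 6²·106 = 3816.
variance of Z = 0.2²·3816 = 152.64.
variance of X = (-3.2)²·152.64 = 1563.0336.

variance of X = 1563.0336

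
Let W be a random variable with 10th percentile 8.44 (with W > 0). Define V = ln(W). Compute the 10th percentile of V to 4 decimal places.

ln(W) is increasing, so P_{10}(V) = g(P_{10}(W)) ≈ 2.133.

10th percentile of V = 2.133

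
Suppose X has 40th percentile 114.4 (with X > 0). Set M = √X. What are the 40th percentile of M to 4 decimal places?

√X is increasing, so P_{40}(M) = g(P_{40}(X)) ≈ 10.6958.

40th percentile of M = 10.6958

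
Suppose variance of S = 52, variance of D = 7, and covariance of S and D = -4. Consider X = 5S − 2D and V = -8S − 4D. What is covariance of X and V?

By bilinearity, covariance of X and V = ac·variance of S + bd·variance of D + (ad+bc)·covariance of S and D, with a=5, b=-2, c=-8, d=-4.
ac·variance of S = 5·(-8)·52 = -2080
bd·variance of D = (-2)·(-4)·7 = 56
(ad+bc)·covariance of S and D = (-4)·(-4) = 16
covariance of X and V = -2080 + 56 + 16 = -2008.

covariance of X and V = -2008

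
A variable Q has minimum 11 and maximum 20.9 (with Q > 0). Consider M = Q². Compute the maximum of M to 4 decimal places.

max(M) = 436.81

Q² is increasing on this domain, so max(M) comes from max(Q) = 20.9: max(M) = square(20.9) = 436.81.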